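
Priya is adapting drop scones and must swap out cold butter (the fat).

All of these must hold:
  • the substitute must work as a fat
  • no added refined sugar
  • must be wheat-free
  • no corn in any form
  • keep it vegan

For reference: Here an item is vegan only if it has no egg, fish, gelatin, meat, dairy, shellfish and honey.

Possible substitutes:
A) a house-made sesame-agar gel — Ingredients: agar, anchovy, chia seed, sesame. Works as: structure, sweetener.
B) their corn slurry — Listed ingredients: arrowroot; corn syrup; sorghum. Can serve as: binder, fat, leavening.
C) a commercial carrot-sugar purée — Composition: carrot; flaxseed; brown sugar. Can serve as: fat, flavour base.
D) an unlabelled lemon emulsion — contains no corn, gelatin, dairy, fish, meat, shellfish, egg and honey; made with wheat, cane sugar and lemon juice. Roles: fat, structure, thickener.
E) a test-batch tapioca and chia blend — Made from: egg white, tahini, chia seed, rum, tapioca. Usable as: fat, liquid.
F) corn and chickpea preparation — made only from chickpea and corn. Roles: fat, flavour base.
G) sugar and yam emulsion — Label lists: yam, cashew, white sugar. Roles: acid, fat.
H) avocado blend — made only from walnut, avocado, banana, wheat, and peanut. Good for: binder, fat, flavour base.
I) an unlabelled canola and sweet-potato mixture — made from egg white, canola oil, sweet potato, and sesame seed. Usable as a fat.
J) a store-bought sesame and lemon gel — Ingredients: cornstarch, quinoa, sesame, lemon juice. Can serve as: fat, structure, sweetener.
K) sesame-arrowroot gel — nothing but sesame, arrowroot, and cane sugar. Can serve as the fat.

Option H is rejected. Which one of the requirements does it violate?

usable as a fat: satisfied
vegan: satisfied
corn-free: satisfied
no-added-sugar: satisfied
wheat-free: has wheat — fails

wheat-free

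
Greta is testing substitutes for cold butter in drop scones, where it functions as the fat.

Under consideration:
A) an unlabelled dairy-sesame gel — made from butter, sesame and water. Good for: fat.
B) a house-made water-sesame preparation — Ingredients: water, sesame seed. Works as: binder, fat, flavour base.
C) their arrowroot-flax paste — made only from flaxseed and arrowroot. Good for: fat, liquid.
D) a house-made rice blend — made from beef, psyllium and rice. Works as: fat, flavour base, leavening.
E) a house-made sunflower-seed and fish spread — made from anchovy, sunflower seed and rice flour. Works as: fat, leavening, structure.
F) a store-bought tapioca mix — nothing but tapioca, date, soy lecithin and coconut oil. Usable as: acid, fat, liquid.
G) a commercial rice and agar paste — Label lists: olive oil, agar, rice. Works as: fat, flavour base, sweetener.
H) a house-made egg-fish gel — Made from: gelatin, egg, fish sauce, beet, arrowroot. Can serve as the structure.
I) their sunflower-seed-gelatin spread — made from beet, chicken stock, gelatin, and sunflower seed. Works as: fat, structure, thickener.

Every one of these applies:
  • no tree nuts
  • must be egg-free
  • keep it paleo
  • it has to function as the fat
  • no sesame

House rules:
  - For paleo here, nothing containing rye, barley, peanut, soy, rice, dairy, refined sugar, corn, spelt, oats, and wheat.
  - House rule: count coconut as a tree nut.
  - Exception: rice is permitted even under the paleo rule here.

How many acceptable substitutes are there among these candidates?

A: has butter, so not paleo; has sesame, so not sesame-free — no
B: has sesame seed, so not sesame-free — out
C: works as a fat, paleo, no sesame — keep
D: rice is permitted under the paleo carve-out; nothing else excluded — keep
E: rice is permitted under the paleo carve-out; nothing else excluded — keep
F: has soy lecithin, so not paleo; has coconut oil, so not tree-nut-free — reject
G: rice is permitted under the paleo carve-out; nothing else excluded — valid
H: not usable as a fat; has egg, so not egg-free — reject
I: gelatin and chicken stock etc. — none of it excluded — valid

5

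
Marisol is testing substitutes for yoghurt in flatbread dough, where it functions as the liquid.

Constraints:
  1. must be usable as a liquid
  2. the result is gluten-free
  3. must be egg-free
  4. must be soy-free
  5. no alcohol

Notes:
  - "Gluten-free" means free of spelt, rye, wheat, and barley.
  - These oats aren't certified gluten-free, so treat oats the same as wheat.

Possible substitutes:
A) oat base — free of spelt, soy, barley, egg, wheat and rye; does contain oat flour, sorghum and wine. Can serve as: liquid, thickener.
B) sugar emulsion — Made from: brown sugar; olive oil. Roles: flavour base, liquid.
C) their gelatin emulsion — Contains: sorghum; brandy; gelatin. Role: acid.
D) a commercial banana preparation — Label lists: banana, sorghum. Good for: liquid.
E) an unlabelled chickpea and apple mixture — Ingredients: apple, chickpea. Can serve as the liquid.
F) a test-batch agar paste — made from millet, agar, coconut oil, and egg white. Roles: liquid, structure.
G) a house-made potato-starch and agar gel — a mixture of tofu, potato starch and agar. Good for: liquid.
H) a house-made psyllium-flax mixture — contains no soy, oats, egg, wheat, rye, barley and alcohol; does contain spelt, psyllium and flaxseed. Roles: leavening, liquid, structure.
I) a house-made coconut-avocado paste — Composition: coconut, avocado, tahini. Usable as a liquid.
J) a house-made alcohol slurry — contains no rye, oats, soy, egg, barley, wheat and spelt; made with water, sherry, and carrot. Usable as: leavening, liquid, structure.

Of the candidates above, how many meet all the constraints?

A: has oat flour, so not gluten-free; has wine, so not alcohol-free — out
B: only brown sugar and olive oil; none excluded — OK
C: not usable as a liquid; has brandy, so not alcohol-free — no
D: only banana and sorghum; none excluded — keep
E: only chickpea and apple; none excluded — valid
F: has egg white, so not egg-free — no
G: has tofu, so not soy-free — out
H: has spelt, so not gluten-free — out
I: every rule checks out — OK
J: has sherry, so not alcohol-free — no

4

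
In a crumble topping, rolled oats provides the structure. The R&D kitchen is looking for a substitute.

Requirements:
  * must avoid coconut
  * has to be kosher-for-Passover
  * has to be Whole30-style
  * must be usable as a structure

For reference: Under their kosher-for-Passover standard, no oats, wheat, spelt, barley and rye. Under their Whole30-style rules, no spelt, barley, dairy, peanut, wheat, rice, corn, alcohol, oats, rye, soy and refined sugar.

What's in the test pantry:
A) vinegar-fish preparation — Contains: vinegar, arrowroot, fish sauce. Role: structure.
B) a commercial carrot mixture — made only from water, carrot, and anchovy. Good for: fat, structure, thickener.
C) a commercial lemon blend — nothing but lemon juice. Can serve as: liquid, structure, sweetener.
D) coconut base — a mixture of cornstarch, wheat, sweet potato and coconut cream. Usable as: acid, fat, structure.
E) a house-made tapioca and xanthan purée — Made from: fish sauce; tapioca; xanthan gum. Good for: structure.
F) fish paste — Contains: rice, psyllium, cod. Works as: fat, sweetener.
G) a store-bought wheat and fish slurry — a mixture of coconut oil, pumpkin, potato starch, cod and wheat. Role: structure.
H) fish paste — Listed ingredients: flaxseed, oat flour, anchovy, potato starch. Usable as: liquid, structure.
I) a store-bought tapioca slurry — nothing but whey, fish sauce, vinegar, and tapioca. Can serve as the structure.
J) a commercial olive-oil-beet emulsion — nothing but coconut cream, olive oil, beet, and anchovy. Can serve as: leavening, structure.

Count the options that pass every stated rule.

4

A: all constraints satisfied — valid
B: every rule checks out — valid
C: kosher-for-Passover, Whole30-style — keep
D: has wheat, so not kosher-for-Passover; has cornstarch, so not Whole30-style (and 1 more) — reject
E: nothing on the exclusion list — keep
F: not usable as a structure; has rice, so not Whole30-style — reject
G: has wheat, so not kosher-for-Passover; has wheat, so not Whole30-style (and 1 more) — reject
H: has oat flour, so not kosher-for-Passover; has oat flour, so not Whole30-style — out
I: has whey, so not Whole30-style — reject
J: has coconut cream, so not coconut-free — no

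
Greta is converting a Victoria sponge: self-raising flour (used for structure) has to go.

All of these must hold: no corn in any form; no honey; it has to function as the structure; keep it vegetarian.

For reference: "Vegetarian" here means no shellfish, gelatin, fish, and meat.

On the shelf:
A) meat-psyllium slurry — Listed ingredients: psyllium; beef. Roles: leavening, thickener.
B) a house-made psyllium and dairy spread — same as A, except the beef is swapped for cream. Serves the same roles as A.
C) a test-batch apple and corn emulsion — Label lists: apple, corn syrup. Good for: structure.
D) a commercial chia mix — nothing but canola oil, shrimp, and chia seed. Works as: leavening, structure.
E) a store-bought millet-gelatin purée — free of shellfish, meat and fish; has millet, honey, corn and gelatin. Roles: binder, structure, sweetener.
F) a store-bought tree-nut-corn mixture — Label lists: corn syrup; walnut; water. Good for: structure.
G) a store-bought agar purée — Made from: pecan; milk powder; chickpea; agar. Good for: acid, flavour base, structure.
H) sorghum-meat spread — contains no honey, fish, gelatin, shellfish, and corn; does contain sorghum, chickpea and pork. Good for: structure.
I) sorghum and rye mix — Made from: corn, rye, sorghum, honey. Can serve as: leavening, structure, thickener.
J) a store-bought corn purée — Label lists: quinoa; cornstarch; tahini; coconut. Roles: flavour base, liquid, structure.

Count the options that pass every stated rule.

A: not usable as a structure; has beef, so not vegetarian — no
B: not usable as a structure — out
C: has corn syrup, so not corn-free — reject
D: has shrimp, so not vegetarian — reject
E: has gelatin, so not vegetarian; has honey, so not honey-free (and 1 more) — reject
F: has corn syrup, so not corn-free — reject
G: all constraints satisfied — valid
H: has pork, so not vegetarian — no
I: has honey, so not honey-free; has corn, so not corn-free — no
J: has cornstarch, so not corn-free — reject

1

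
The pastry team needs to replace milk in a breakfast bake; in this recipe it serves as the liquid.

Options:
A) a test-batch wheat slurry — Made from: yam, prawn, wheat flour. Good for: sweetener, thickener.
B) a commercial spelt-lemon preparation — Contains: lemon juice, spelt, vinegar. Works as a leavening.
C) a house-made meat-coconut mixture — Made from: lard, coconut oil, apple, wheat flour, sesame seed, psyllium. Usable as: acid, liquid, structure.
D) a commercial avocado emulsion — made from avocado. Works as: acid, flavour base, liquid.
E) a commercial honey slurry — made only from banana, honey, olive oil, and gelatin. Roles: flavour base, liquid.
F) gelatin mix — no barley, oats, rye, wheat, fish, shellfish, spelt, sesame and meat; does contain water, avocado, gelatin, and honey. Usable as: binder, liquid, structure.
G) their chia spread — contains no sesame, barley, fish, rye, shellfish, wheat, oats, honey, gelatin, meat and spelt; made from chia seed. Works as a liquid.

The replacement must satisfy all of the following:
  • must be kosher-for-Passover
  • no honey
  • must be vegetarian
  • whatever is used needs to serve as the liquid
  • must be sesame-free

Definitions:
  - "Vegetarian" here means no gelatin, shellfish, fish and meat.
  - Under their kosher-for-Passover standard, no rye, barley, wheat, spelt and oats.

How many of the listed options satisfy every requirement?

2

A: not usable as a liquid; has prawn, so not vegetarian (and 1 more) — no
B: not usable as a liquid; has spelt, so not kosher-for-Passover — reject
C: has lard, so not vegetarian; has wheat flour, so not kosher-for-Passover (and 1 more) — no
D: nothing on the exclusion list — keep
E: has gelatin, so not vegetarian; has honey, so not honey-free — reject
F: has gelatin, so not vegetarian; has honey, so not honey-free — out
G: works as a liquid, no sesame, kosher-for-Passover — keep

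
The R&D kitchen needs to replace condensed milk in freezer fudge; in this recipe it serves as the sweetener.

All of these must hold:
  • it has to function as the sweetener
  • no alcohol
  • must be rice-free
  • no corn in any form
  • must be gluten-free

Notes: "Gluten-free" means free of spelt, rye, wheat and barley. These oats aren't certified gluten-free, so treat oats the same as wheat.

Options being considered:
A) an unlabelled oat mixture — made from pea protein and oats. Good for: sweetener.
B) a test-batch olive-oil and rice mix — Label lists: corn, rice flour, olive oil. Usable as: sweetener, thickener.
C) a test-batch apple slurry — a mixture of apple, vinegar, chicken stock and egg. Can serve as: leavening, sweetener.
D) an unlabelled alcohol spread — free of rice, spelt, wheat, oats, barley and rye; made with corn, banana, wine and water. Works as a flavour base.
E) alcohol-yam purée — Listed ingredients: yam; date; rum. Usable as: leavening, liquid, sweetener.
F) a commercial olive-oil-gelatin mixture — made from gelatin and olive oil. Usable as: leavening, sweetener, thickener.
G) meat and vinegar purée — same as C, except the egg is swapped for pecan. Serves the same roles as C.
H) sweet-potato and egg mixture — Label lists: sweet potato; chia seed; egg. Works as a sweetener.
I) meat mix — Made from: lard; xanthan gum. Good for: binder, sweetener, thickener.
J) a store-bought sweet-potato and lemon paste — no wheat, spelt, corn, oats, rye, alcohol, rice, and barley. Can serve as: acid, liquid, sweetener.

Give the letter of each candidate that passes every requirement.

C, F, G, H, I, J

A: has oats, so not gluten-free — no
B: has rice flour, so not rice-free; has corn, so not corn-free — out
C: egg and chicken stock etc. — none of it excluded — OK
D: not usable as a sweetener; has corn, so not corn-free (and 1 more) — out
E: has rum, so not alcohol-free — no
F: every rule checks out — OK
G: all constraints satisfied — keep
H: only egg, chia seed, and sweet potato; none excluded — OK
I: no alcohol, gluten-free — valid
J: works as a sweetener, no alcohol, no corn — keep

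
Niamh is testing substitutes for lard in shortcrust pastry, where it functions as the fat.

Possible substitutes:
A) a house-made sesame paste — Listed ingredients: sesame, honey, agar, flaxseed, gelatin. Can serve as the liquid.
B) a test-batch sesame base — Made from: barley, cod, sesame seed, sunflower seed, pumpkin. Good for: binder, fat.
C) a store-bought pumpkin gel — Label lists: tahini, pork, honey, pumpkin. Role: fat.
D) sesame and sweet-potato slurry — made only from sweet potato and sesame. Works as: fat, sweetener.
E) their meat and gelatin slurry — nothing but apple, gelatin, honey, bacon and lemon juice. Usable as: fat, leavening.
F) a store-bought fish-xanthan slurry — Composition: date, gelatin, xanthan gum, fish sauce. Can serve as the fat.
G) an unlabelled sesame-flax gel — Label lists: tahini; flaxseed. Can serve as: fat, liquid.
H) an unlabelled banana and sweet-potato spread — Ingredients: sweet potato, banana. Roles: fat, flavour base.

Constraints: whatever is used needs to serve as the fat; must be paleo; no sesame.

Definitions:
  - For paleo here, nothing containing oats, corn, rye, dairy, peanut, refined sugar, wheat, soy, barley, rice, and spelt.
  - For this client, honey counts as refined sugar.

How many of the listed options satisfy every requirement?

A: not usable as a fat; has honey, so not paleo (and 1 more) — reject
B: has barley, so not paleo; has sesame seed, so not sesame-free — no
C: has honey, so not paleo; has tahini, so not sesame-free — no
D: has sesame, so not sesame-free — no
E: has honey, so not paleo — no
F: works as a fat, paleo, no sesame — keep
G: has tahini, so not sesame-free — out
H: only banana and sweet potato; none excluded — OK

2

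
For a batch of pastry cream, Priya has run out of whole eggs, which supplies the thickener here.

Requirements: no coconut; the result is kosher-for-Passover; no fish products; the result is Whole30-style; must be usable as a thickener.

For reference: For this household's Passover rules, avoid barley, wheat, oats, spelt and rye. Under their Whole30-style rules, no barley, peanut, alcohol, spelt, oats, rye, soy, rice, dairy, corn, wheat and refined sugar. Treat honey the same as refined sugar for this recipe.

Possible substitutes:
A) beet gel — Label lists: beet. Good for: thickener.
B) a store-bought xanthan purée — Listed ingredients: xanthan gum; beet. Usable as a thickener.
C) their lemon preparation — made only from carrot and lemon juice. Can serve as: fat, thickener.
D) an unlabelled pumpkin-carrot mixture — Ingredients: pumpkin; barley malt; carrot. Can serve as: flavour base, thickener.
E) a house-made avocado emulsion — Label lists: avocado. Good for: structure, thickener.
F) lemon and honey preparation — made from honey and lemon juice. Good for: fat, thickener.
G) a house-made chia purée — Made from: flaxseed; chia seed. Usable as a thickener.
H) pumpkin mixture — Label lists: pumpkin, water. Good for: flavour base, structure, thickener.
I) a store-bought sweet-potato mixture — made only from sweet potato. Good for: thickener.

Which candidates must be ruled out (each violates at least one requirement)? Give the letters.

D, F

A: works as a thickener, Whole30-style, no coconut — valid
B: kosher-for-Passover, no fish — OK
C: only carrot and lemon juice; none excluded — OK
D: has barley malt, so not kosher-for-Passover; has barley malt, so not Whole30-style — no
E: works as a thickener, kosher-for-Passover, no coconut — keep
F: has honey, so not Whole30-style — reject
G: nothing on the exclusion list — OK
H: works as a thickener, Whole30-style, no fish — valid
I: works as a thickener, Whole30-style, no fish — valid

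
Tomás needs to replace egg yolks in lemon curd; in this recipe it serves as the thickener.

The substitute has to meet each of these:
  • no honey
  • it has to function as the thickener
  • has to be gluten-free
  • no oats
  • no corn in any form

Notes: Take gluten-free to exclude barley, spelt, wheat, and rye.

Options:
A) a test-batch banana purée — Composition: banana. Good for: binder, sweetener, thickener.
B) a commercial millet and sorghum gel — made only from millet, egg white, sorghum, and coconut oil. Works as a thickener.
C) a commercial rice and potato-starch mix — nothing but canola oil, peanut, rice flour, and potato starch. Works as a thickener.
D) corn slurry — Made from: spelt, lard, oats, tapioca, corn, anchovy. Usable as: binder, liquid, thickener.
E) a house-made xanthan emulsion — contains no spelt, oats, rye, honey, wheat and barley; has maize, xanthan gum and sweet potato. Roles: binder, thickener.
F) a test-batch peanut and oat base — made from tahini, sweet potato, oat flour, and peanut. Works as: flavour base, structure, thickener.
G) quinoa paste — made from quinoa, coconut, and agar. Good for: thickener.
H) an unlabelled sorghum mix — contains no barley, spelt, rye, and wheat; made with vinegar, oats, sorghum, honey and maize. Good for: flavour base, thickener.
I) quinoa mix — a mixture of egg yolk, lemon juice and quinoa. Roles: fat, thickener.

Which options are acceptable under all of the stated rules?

A: works as a thickener, no honey, gluten-free — OK
B: works as a thickener, no corn, gluten-free — valid
C: no oats, no honey — OK
D: has spelt, so not gluten-free; has corn, so not corn-free (and 1 more) — out
E: has maize, so not corn-free — reject
F: has oat flour, so not oat-free — out
G: all constraints satisfied — valid
H: has maize, so not corn-free; has oats, so not oat-free (and 1 more) — no
I: every rule checks out — OK

A, B, C, G, I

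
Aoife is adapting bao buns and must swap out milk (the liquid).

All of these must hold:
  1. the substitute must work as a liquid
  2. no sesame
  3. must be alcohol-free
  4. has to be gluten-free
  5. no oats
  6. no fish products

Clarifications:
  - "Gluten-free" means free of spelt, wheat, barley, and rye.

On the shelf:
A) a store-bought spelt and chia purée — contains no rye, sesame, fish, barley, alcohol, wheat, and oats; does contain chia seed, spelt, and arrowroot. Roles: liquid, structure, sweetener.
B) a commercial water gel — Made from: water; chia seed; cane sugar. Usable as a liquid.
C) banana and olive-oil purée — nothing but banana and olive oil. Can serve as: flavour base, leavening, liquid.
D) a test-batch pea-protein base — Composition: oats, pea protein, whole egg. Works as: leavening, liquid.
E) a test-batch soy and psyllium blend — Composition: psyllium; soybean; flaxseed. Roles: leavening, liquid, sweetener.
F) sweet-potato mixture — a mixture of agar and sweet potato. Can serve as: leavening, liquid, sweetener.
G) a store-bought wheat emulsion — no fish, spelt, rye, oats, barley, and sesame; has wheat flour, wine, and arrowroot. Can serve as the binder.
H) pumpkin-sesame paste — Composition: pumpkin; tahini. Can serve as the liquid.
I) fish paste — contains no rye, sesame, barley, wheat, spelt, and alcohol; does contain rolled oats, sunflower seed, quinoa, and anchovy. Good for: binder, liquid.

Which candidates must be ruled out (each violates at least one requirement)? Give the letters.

A, D, G, H, I

A: has spelt, so not gluten-free — out
B: nothing on the exclusion list — keep
C: every rule checks out — keep
D: has oats, so not oat-free — out
E: all constraints satisfied — valid
F: gluten-free, no alcohol — OK
G: not usable as a liquid; has wheat flour, so not gluten-free (and 1 more) — reject
H: has tahini, so not sesame-free — reject
I: has rolled oats, so not oat-free; has anchovy, so not fish-free — reject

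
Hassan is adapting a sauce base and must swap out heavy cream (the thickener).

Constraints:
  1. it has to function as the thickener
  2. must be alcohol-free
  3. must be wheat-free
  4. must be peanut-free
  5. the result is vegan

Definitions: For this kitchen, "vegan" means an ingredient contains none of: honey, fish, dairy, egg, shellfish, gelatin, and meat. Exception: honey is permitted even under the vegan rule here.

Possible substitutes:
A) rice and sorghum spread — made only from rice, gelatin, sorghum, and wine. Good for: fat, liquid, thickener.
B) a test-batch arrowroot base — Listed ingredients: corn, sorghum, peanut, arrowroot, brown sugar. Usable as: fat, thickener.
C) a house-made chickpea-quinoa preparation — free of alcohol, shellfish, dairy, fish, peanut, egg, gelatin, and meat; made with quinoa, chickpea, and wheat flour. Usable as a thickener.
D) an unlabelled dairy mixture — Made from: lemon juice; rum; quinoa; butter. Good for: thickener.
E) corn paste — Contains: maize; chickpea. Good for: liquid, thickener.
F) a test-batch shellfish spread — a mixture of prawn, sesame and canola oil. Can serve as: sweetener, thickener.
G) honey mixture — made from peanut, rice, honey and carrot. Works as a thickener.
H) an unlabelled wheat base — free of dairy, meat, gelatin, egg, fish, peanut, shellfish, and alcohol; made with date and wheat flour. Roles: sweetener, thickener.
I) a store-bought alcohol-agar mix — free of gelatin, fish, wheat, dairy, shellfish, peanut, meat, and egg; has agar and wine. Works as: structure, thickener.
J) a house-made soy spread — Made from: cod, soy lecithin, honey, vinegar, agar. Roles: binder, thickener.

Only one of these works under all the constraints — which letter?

A: has gelatin, so not vegan; has wine, so not alcohol-free — no
B: has peanut, so not peanut-free — reject
C: has wheat flour, so not wheat-free — no
D: has butter, so not vegan; has rum, so not alcohol-free — out
E: only maize and chickpea; none excluded — valid
F: has prawn, so not vegan — no
G: has peanut, so not peanut-free — no
H: has wheat flour, so not wheat-free — reject
I: has wine, so not alcohol-free — reject
J: has cod, so not vegan — no

E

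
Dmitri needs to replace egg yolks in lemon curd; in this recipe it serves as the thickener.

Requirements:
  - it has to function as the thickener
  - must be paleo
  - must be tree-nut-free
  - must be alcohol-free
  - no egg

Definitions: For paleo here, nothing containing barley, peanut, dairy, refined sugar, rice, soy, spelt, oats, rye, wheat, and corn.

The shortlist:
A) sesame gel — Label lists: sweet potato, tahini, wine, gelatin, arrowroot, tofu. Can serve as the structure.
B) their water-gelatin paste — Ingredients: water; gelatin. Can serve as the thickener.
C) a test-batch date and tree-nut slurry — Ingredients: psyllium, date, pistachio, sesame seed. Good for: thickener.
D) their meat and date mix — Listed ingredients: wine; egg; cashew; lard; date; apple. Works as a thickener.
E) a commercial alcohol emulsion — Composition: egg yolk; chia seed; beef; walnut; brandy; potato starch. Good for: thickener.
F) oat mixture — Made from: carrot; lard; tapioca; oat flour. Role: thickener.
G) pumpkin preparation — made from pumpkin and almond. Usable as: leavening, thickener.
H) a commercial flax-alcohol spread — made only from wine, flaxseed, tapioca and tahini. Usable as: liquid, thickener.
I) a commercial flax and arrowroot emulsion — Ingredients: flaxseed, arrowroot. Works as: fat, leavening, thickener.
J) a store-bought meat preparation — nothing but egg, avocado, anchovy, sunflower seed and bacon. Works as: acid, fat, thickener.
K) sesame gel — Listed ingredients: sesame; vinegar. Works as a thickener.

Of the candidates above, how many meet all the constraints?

A: not usable as a thickener; has tofu, so not paleo (and 1 more) — no
B: no tree nuts, paleo — OK
C: has pistachio, so not tree-nut-free — no
D: has cashew, so not tree-nut-free; has wine, so not alcohol-free (and 1 more) — reject
E: has walnut, so not tree-nut-free; has brandy, so not alcohol-free (and 1 more) — reject
F: has oat flour, so not paleo — reject
G: has almond, so not tree-nut-free — out
H: has wine, so not alcohol-free — no
I: only arrowroot and flaxseed; none excluded — keep
J: has egg, so not egg-free — reject
K: every rule checks out — keep

3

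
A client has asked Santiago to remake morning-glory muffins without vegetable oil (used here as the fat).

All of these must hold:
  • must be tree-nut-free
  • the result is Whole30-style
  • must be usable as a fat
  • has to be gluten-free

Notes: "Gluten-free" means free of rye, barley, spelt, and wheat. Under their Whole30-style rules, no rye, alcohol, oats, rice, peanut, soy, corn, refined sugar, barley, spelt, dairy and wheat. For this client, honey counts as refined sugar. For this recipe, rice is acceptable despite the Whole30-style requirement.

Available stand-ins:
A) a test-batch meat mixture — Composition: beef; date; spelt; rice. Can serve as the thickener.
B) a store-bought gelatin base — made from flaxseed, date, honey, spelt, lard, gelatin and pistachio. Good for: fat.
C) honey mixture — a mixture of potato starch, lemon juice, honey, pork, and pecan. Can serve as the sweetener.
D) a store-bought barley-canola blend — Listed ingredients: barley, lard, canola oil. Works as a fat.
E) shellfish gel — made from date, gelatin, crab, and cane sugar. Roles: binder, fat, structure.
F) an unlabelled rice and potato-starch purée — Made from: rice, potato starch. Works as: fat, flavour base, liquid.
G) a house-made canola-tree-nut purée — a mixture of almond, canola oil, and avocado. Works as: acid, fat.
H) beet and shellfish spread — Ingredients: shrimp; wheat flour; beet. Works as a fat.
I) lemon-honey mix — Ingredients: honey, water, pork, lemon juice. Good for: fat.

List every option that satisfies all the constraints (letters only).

F

A: not usable as a fat; has spelt, so not gluten-free (and 1 more) — no
B: has spelt, so not gluten-free; has honey, so not Whole30-style (and 1 more) — reject
C: not usable as a fat; has honey, so not Whole30-style (and 1 more) — no
D: has barley, so not gluten-free; has barley, so not Whole30-style — out
E: has cane sugar, so not Whole30-style — out
F: rice is permitted under the Whole30-style carve-out; nothing else excluded — OK
G: has almond, so not tree-nut-free — no
H: has wheat flour, so not gluten-free; has wheat flour, so not Whole30-style — no
I: has honey, so not Whole30-style — no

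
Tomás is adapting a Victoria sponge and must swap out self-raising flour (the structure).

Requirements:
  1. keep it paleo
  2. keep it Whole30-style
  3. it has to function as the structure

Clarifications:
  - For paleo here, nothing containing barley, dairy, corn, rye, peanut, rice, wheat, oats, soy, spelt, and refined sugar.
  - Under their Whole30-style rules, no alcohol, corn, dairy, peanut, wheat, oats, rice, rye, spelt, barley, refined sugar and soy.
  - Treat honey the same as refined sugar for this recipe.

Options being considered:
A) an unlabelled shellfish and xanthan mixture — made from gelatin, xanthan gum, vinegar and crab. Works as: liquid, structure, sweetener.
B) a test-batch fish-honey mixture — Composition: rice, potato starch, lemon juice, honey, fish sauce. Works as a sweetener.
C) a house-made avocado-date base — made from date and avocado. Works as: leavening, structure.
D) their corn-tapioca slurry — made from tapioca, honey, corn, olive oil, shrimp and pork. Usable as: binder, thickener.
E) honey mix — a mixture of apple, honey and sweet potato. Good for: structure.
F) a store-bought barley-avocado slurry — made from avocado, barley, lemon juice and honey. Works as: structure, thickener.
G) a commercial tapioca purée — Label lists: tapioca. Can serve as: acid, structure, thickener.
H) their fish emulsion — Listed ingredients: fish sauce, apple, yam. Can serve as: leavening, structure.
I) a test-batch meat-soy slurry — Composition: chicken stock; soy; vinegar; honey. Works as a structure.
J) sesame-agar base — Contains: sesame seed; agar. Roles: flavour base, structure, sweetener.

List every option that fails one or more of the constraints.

A: every rule checks out — valid
B: not usable as a structure; has honey, so not paleo (and 1 more) — no
C: paleo, Whole30-style — valid
D: not usable as a structure; has corn, so not paleo (and 1 more) — no
E: has honey, so not paleo; has honey, so not Whole30-style — no
F: has barley, so not paleo; has barley, so not Whole30-style — out
G: works as a structure, Whole30-style, paleo — OK
H: only fish sauce, apple, and yam; none excluded — OK
I: has honey, so not paleo; has honey, so not Whole30-style — no
J: nothing on the exclusion list — OK

B, D, E, F, I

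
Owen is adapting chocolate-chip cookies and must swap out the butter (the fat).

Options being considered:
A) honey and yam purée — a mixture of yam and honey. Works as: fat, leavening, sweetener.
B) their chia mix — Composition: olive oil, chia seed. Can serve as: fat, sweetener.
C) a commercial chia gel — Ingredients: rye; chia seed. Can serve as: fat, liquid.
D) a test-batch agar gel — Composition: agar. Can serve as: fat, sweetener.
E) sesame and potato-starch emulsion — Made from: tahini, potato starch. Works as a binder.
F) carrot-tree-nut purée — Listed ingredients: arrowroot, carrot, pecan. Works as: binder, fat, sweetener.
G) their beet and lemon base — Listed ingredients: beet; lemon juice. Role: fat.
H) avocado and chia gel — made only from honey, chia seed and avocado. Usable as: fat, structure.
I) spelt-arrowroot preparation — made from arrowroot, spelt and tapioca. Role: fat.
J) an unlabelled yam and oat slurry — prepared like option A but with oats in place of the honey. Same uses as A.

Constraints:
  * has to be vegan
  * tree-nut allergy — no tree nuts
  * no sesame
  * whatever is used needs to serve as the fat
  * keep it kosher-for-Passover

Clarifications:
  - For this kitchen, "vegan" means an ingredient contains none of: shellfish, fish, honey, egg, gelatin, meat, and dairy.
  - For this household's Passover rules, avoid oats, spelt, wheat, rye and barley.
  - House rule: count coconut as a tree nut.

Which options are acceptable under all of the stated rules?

A: has honey, so not vegan — out
B: works as a fat, tree-nut-free, vegan — OK
C: has rye, so not kosher-for-Passover — out
D: every rule checks out — valid
E: not usable as a fat; has tahini, so not sesame-free — no
F: has pecan, so not tree-nut-free — out
G: vegan, no sesame — OK
H: has honey, so not vegan — no
I: has spelt, so not kosher-for-Passover — out
J: has oats, so not kosher-for-Passover — no

B, D, G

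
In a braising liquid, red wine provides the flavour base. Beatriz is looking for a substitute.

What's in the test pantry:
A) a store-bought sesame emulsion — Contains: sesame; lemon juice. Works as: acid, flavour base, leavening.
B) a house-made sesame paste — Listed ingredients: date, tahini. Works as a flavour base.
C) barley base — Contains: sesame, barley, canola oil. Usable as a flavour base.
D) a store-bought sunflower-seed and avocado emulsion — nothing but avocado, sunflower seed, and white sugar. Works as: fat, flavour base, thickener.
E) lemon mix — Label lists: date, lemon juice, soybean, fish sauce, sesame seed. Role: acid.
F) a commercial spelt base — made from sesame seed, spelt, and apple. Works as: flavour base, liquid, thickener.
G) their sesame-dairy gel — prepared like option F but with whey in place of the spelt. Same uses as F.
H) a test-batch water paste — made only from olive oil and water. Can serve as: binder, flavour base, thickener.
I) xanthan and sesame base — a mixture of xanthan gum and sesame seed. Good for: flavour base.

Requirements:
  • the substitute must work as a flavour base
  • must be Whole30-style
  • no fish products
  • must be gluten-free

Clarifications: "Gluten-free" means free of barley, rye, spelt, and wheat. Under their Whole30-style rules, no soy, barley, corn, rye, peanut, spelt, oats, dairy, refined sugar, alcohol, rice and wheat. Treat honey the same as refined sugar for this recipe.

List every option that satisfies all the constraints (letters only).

A: works as a flavour base, Whole30-style, no fish — keep
B: nothing on the exclusion list — valid
C: has barley, so not gluten-free; has barley, so not Whole30-style — no
D: has white sugar, so not Whole30-style — reject
E: not usable as a flavour base; has soybean, so not Whole30-style (and 1 more) — no
F: has spelt, so not gluten-free; has spelt, so not Whole30-style — no
G: has whey, so not Whole30-style — out
H: nothing on the exclusion list — keep
I: only sesame seed and xanthan gum; none excluded — valid

A, B, H, I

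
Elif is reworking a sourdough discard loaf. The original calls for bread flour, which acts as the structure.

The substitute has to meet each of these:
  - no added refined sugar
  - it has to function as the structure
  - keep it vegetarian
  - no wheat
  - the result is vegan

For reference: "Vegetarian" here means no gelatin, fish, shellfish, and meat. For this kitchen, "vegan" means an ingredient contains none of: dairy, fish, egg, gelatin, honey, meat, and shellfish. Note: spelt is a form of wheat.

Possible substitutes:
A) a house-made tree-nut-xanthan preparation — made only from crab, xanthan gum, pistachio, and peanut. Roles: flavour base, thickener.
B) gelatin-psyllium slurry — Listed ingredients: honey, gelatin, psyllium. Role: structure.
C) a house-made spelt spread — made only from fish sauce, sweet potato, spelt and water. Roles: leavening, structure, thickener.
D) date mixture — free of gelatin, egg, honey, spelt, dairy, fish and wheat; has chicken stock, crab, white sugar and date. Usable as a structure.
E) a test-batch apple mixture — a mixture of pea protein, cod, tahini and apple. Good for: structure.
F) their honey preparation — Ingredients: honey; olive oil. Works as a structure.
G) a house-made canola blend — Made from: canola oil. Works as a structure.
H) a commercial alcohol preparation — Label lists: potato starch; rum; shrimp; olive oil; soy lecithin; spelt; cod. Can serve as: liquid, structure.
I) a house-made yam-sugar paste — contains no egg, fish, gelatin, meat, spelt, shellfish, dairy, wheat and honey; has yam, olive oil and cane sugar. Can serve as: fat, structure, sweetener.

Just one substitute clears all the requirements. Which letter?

G

A: not usable as a structure; has crab, so not vegetarian (and 1 more) — reject
B: has gelatin, so not vegetarian; has gelatin, so not vegan — reject
C: has fish sauce, so not vegetarian; has fish sauce, so not vegan (and 1 more) — no
D: has chicken stock, so not vegetarian; has chicken stock, so not vegan (and 1 more) — no
E: has cod, so not vegetarian; has cod, so not vegan — reject
F: has honey, so not vegan — no
G: all constraints satisfied — keep
H: has cod, so not vegetarian; has cod, so not vegan (and 1 more) — no
I: has cane sugar, so not no-added-sugar — no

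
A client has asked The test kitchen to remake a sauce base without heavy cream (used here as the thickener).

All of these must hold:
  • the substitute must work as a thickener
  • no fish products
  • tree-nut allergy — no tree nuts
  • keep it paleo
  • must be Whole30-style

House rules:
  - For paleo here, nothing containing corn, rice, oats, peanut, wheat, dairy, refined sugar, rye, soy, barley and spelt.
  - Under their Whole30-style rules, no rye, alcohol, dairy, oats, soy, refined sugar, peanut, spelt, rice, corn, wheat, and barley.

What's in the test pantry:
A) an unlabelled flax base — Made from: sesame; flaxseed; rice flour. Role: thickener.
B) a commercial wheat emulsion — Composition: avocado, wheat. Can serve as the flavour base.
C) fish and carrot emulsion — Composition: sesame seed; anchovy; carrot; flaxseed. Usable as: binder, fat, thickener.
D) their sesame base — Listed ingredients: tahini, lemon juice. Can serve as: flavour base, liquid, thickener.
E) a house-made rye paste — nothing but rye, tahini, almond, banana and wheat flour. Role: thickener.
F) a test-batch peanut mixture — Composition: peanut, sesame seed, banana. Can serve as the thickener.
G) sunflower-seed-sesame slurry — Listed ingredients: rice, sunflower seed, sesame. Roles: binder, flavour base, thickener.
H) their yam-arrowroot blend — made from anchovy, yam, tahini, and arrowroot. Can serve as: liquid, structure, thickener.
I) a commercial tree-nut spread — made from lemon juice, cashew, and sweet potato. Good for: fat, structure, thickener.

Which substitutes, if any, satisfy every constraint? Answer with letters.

D

A: has rice flour, so not paleo; has rice flour, so not Whole30-style — out
B: not usable as a thickener; has wheat, so not paleo (and 1 more) — no
C: has anchovy, so not fish-free — reject
D: Whole30-style, no fish — keep
E: has rye, so not paleo; has rye, so not Whole30-style (and 1 more) — no
F: has peanut, so not paleo; has peanut, so not Whole30-style — reject
G: has rice, so not paleo; has rice, so not Whole30-style — out
H: has anchovy, so not fish-free — reject
I: has cashew, so not tree-nut-free — reject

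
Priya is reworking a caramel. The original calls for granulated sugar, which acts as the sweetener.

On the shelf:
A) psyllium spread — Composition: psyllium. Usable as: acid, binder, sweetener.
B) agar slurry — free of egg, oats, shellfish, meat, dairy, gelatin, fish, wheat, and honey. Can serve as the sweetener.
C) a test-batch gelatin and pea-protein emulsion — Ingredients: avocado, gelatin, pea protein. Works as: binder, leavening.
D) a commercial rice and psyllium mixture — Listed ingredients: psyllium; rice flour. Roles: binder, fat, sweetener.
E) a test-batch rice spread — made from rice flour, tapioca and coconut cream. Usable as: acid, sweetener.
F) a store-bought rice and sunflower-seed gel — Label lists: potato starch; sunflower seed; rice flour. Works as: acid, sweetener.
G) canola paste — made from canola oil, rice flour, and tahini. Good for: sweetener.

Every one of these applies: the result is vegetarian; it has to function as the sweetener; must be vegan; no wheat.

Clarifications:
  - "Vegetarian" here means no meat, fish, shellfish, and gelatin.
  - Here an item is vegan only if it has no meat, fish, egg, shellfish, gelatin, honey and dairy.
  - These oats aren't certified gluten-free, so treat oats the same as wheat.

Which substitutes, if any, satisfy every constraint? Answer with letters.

A: vegetarian, vegan — keep
B: wheat-free, vegan — valid
C: not usable as a sweetener; has gelatin, so not vegetarian (and 1 more) — reject
D: only rice flour and psyllium; none excluded — OK
E: only coconut cream, rice flour and tapioca; none excluded — valid
F: nothing on the exclusion list — OK
G: only rice flour, tahini, and canola oil; none excluded — keep

A, B, D, E, F, G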